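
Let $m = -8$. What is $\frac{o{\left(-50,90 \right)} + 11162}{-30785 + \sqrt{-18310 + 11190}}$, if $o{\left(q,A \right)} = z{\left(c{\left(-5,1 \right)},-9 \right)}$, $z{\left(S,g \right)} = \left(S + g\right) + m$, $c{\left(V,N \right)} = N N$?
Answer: $- \frac{68625922}{189544669} - \frac{44584 i \sqrt{445}}{947723345} \approx -0.36206 - 0.00099238 i$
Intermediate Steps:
$c{\left(V,N \right)} = N^{2}$
$z{\left(S,g \right)} = -8 + S + g$ ($z{\left(S,g \right)} = \left(S + g\right) - 8 = -8 + S + g$)
$o{\left(q,A \right)} = -16$ ($o{\left(q,A \right)} = -8 + 1^{2} - 9 = -8 + 1 - 9 = -16$)
$\frac{o{\left(-50,90 \right)} + 11162}{-30785 + \sqrt{-18310 + 11190}} = \frac{-16 + 11162}{-30785 + \sqrt{-18310 + 11190}} = \frac{11146}{-30785 + \sqrt{-7120}} = \frac{11146}{-30785 + 4 i \sqrt{445}}$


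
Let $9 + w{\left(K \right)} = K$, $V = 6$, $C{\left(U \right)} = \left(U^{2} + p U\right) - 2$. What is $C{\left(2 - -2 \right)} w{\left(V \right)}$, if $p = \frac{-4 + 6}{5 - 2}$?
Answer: $-50$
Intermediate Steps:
$p = \frac{2}{3} \approx 0.66667$
$C{\left(U \right)} = -2 + U^{2} + \frac{2 U}{3}$ ($C{\left(U \right)} = \left(U^{2} + \frac{2 U}{3}\right) - 2 = -2 + U^{2} + \frac{2 U}{3}$)
$w{\left(K \right)} = -9 + K$
$C{\left(2 - -2 \right)} w{\left(V \right)} = \left(-2 + \left(2 - -2\right)^{2} + \frac{2 \left(2 - -2\right)}{3}\right) \left(-9 + 6\right) = \left(-2 + \left(2 + 2\right)^{2} + \frac{2 \left(2 + 2\right)}{3}\right) \left(-3\right) = \left(-2 + 4^{2} + \frac{2}{3} \cdot 4\right) \left(-3\right) = \left(-2 + 16 + \frac{8}{3}\right) \left(-3\right) = \frac{50}{3} \left(-3\right) = -50$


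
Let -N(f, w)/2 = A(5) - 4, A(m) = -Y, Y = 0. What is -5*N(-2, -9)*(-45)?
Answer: 1800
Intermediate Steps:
A(m) = 0 (A(m) = -1*0 = 0)
N(f, w) = 8 (N(f, w) = -2*(0 - 4) = -2*(-4) = 8)
-5*N(-2, -9)*(-45) = -5*8*(-45) = -40*(-45) = 1800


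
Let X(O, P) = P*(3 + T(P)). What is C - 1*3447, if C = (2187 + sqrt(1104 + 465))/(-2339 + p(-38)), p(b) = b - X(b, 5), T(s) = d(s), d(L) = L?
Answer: -8333586/2417 - sqrt(1569)/2417 ≈ -3447.9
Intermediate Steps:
T(s) = s
X(O, P) = P*(3 + P)
p(b) = -40 + b (p(b) = b - 5*(3 + 5) = b - 5*8 = b - 1*40 = b - 40 = -40 + b)
C = -2187/2417 - sqrt(1569)/2417 (C = (2187 + sqrt(1104 + 465))/(-2339 + (-40 - 38)) = (2187 + sqrt(1569))/(-2339 - 78) = (2187 + sqrt(1569))/(-2417) = (2187 + sqrt(1569))*(-1/2417) = -2187/2417 - sqrt(1569)/2417 ≈ -0.92123)
C - 1*3447 = (-2187/2417 - sqrt(1569)/2417) - 1*3447 = (-2187/2417 - sqrt(1569)/2417) - 3447 = -8333586/2417 - sqrt(1569)/2417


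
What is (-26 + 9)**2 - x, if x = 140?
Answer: 149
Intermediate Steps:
(-26 + 9)**2 - x = (-26 + 9)**2 - 1*140 = (-17)**2 - 140 = 289 - 140 = 149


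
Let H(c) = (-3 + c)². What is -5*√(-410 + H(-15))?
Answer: -5*I*√86 ≈ -46.368*I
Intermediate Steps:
-5*√(-410 + H(-15)) = -5*√(-410 + (-3 - 15)²) = -5*√(-410 + (-18)²) = -5*√(-410 + 324) = -5*I*√86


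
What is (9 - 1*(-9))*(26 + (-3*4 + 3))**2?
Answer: 5202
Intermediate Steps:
(9 - 1*(-9))*(26 + (-3*4 + 3))**2 = (9 + 9)*(26 + (-12 + 3))**2 = 18*(26 - 9)**2 = 18*17**2 = 18*289 = 5202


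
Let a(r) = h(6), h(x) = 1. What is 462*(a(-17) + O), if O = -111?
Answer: -50820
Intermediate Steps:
a(r) = 1
462*(a(-17) + O) = 462*(1 - 111) = 462*(-110) = -50820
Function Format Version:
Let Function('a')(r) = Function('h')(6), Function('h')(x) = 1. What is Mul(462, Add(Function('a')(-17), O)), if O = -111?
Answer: -50820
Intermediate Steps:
Function('a')(r) = 1
Mul(462, Add(Function('a')(-17), O)) = Mul(462, Add(1, -111)) = Mul(462, -110) = -50820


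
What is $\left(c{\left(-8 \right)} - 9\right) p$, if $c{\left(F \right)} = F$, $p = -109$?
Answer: $1853$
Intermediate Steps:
$\left(c{\left(-8 \right)} - 9\right) p = \left(-8 - 9\right) \left(-109\right) = \left(-17\right) \left(-109\right) = 1853$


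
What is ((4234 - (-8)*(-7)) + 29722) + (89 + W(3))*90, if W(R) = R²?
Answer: 42720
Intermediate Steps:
((4234 - (-8)*(-7)) + 29722) + (89 + W(3))*90 = ((4234 - (-8)*(-7)) + 29722) + (89 + 3²)*90 = ((4234 - 1*56) + 29722) + (89 + 9)*90 = ((4234 - 56) + 29722) + 98*90 = (4178 + 29722) + 8820 = 33900 + 8820 = 42720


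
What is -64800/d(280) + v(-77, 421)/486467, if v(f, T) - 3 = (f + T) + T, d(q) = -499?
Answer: 31523444832/242747033 ≈ 129.86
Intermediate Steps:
v(f, T) = 3 + f + 2*T (v(f, T) = 3 + ((f + T) + T) = 3 + ((T + f) + T) = 3 + (f + 2*T) = 3 + f + 2*T)
-64800/d(280) + v(-77, 421)/486467 = -64800/(-499) + (3 - 77 + 2*421)/486467 = -64800*(-1/499) + (3 - 77 + 842)*(1/486467) = 64800/499 + 768*(1/486467) = 64800/499 + 768/486467 = 31523444832/242747033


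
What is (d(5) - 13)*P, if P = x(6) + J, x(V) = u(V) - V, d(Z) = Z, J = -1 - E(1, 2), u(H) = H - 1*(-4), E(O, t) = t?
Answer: -8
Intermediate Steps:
u(H) = 4 + H (u(H) = H + 4 = 4 + H)
J = -3 (J = -1 - 1*2 = -1 - 2 = -3)
x(V) = 4 (x(V) = (4 + V) - V = 4)
P = 1 (P = 4 - 3 = 1)
(d(5) - 13)*P = (5 - 13)*1 = -8*1 = -8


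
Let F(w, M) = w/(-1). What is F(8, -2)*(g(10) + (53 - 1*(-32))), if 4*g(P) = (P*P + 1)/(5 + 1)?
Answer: -2141/3 ≈ -713.67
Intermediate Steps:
g(P) = 1/24 + P**2/24 (g(P) = ((P*P + 1)/(5 + 1))/4 = ((P**2 + 1)/6)/4 = ((1 + P**2)*(1/6))/4 = (1/6 + P**2/6)/4 = 1/24 + P**2/24)
F(w, M) = -w (F(w, M) = w*(-1) = -w)
F(8, -2)*(g(10) + (53 - 1*(-32))) = (-1*8)*((1/24 + (1/24)*10**2) + (53 - 1*(-32))) = -8*((1/24 + (1/24)*100) + (53 + 32)) = -8*((1/24 + 25/6) + 85) = -8*(101/24 + 85) = -8*2141/24 = -2141/3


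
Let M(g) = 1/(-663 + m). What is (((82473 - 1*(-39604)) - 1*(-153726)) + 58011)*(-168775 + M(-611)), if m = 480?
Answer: -10310121120364/183 ≈ -5.6339e+10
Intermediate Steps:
M(g) = -1/183 (M(g) = 1/(-663 + 480) = 1/(-183) = -1/183)
(((82473 - 1*(-39604)) - 1*(-153726)) + 58011)*(-168775 + M(-611)) = (((82473 - 1*(-39604)) - 1*(-153726)) + 58011)*(-168775 - 1/183) = (((82473 + 39604) + 153726) + 58011)*(-30885826/183) = ((122077 + 153726) + 58011)*(-30885826/183) = (275803 + 58011)*(-30885826/183) = 333814*(-30885826/183) = -10310121120364/183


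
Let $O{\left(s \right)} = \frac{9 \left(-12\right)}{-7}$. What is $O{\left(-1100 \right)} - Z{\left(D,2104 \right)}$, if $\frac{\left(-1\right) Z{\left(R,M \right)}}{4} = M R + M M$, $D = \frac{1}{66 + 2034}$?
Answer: $\frac{9296323804}{525} \approx 1.7707 \cdot 10^{7}$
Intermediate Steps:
$D = \frac{1}{2100} \approx 0.00047619$
$Z{\left(R,M \right)} = - 4 M^{2} - 4 M R$ ($Z{\left(R,M \right)} = - 4 \left(M R + M M\right) = - 4 \left(M R + M^{2}\right) = - 4 \left(M^{2} + M R\right) = - 4 M^{2} - 4 M R$)
$O{\left(s \right)} = \frac{108}{7}$ ($O{\left(s \right)} = \left(-108\right) \left(- \frac{1}{7}\right) = \frac{108}{7}$)
$O{\left(-1100 \right)} - Z{\left(D,2104 \right)} = \frac{108}{7} - \left(-4\right) 2104 \left(2104 + \frac{1}{2100}\right) = \frac{108}{7} - \left(-4\right) 2104 \cdot \frac{4418401}{2100} = \frac{108}{7} - - \frac{9296315704}{525} = \frac{108}{7} + \frac{9296315704}{525} = \frac{9296323804}{525}$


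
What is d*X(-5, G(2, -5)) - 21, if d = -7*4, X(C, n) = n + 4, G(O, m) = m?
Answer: 7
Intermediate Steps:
X(C, n) = 4 + n
d = -28
d*X(-5, G(2, -5)) - 21 = -28*(4 - 5) - 21 = -28*(-1) - 21 = 28 - 21 = 7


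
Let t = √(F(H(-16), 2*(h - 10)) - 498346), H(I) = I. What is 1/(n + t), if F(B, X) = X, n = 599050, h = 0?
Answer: 299525/179430700433 - 3*I*√55374/358861400866 ≈ 1.6693e-6 - 1.9672e-9*I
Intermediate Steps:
t = 3*I*√55374 (t = √(2*(0 - 10) - 498346) = √(2*(-10) - 498346) = √(-20 - 498346) = √(-498366) = 3*I*√55374 ≈ 705.95*I)
1/(n + t) = 1/(599050 + 3*I*√55374)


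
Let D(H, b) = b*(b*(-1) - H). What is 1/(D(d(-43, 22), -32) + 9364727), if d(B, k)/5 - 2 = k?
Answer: 1/9367543 ≈ 1.0675e-7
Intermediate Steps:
d(B, k) = 10 + 5*k
D(H, b) = b*(-H - b) (D(H, b) = b*(-b - H) = b*(-H - b))
1/(D(d(-43, 22), -32) + 9364727) = 1/(-1*(-32)*((10 + 5*22) - 32) + 9364727) = 1/(-1*(-32)*((10 + 110) - 32) + 9364727) = 1/(-1*(-32)*(120 - 32) + 9364727) = 1/(-1*(-32)*88 + 9364727) = 1/(2816 + 9364727) = 1/9367543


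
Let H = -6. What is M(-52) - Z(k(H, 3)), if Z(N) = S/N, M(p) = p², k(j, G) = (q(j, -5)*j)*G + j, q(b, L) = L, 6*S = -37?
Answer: 1362853/504 ≈ 2704.1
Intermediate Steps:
S = -37/6 (S = (⅙)*(-37) = -37/6 ≈ -6.1667)
k(j, G) = j - 5*G*j (k(j, G) = (-5*j)*G + j = -5*G*j + j = j - 5*G*j)
Z(N) = -37/(6*N)
M(-52) - Z(k(H, 3)) = (-52)² - (-37)/(6*((-6*(1 - 5*3)))) = 2704 - (-37)/(6*((-6*(1 - 15)))) = 2704 - (-37)/(6*((-6*(-14)))) = 2704 - (-37)/(6*84) = 2704 - 1*(-37/504) = 2704 + 37/504 = 1362853/504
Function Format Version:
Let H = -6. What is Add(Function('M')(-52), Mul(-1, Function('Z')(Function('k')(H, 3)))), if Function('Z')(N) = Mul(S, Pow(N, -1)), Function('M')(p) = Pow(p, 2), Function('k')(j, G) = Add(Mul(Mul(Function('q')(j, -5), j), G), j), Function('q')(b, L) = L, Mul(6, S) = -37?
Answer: Rational(1362853, 504) ≈ 2704.1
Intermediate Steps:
S = Rational(-37, 6) (S = Mul(Rational(1, 6), -37) = Rational(-37, 6) ≈ -6.1667)
Function('k')(j, G) = Add(j, Mul(-5, G, j)) (Function('k')(j, G) = Add(Mul(Mul(-5, j), G), j) = Add(Mul(-5, G, j), j) = Add(j, Mul(-5, G, j)))
Function('Z')(N) = Mul(Rational(-37, 6), Pow(N, -1))
Add(Function('M')(-52), Mul(-1, Function('Z')(Function('k')(H, 3)))) = Add(Pow(-52, 2), Mul(-1, Mul(Rational(-37, 6), Pow(Mul(-6, Add(1, Mul(-5, 3))), -1)))) = Add(2704, Mul(-1, Mul(Rational(-37, 6), Pow(Mul(-6, Add(1, -15)), -1)))) = Add(2704, Mul(-1, Mul(Rational(-37, 6), Pow(Mul(-6, -14), -1)))) = Add(2704, Mul(-1, Mul(Rational(-37, 6), Pow(84, -1)))) = Add(2704, Mul(-1, Mul(Rational(-37, 6), Rational(1, 84)))) = Add(2704, Mul(-1, Rational(-37, 504))) = Add(2704, Rational(37, 504)) = Rational(1362853, 504)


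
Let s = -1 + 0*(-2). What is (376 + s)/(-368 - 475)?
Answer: -125/281 ≈ -0.44484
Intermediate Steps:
s = -1 (s = -1 + 0 = -1)
(376 + s)/(-368 - 475) = (376 - 1)/(-368 - 475) = 375/(-843) = 375*(-1/843) = -125/281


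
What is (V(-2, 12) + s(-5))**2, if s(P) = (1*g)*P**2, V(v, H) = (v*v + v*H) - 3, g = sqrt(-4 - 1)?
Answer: (23 - 25*I*sqrt(5))**2 ≈ -2596.0 - 2571.5*I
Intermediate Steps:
g = I*sqrt(5) (g = sqrt(-5) = I*sqrt(5) ≈ 2.2361*I)
V(v, H) = -3 + v**2 + H*v (V(v, H) = (v**2 + H*v) - 3 = -3 + v**2 + H*v)
s(P) = I*sqrt(5)*P**2 (s(P) = (1*(I*sqrt(5)))*P**2 = (I*sqrt(5))*P**2 = I*sqrt(5)*P**2)
(V(-2, 12) + s(-5))**2 = ((-3 + (-2)**2 + 12*(-2)) + I*sqrt(5)*(-5)**2)**2 = ((-3 + 4 - 24) + I*sqrt(5)*25)**2 = (-23 + 25*I*sqrt(5))**2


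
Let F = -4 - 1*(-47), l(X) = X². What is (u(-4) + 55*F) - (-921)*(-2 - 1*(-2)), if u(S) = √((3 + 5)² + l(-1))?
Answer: 2365 + √65 ≈ 2373.1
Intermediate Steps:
F = 43 (F = -4 + 47 = 43)
u(S) = √65 (u(S) = √((3 + 5)² + (-1)²) = √(8² + 1) = √(64 + 1) = √65)
(u(-4) + 55*F) - (-921)*(-2 - 1*(-2)) = (√65 + 55*43) - (-921)*(-2 - 1*(-2)) = (√65 + 2365) - (-921)*(-2 + 2) = (2365 + √65) - (-921)*0 = (2365 + √65) - 1*0 = (2365 + √65) + 0 = 2365 + √65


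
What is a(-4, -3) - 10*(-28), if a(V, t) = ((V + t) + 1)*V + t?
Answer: 301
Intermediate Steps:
a(V, t) = t + V*(1 + V + t) (a(V, t) = (1 + V + t)*V + t = V*(1 + V + t) + t = t + V*(1 + V + t))
a(-4, -3) - 10*(-28) = (-4 - 3 + (-4)**2 - 4*(-3)) - 10*(-28) = (-4 - 3 + 16 + 12) + 280 = 21 + 280 = 301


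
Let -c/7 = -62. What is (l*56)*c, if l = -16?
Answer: -388864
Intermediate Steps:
c = 434 (c = -7*(-62) = 434)
(l*56)*c = -16*56*434 = -896*434 = -388864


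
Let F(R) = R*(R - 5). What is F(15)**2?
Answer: 22500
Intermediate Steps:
F(R) = R*(-5 + R)
F(15)**2 = (15*(-5 + 15))**2 = (15*10)**2 = 150**2 = 22500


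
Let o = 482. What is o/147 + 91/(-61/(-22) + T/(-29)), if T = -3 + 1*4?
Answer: 9376580/256809 ≈ 36.512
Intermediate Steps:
T = 1 (T = -3 + 4 = 1)
o/147 + 91/(-61/(-22) + T/(-29)) = 482/147 + 91/(-61/(-22) + 1/(-29)) = 482*(1/147) + 91/(-61*(-1/22) + 1*(-1/29)) = 482/147 + 91/(61/22 - 1/29) = 482/147 + 91/(1747/638) = 482/147 + 91*(638/1747) = 482/147 + 58058/1747 = 9376580/256809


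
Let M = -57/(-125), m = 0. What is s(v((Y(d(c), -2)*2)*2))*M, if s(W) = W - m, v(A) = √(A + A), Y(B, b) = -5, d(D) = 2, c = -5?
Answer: 114*I*√10/125 ≈ 2.884*I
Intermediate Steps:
v(A) = √2*√A (v(A) = √(2*A) = √2*√A)
s(W) = W (s(W) = W - 1*0 = W + 0 = W)
M = 57/125 (M = -57*(-1/125) = 57/125 ≈ 0.45600)
s(v((Y(d(c), -2)*2)*2))*M = (√2*√(-5*2*2))*(57/125) = (√2*√(-10*2))*(57/125) = (√2*√(-20))*(57/125) = (√2*(2*I*√5))*(57/125) = (2*I*√10)*(57/125) = 114*I*√10/125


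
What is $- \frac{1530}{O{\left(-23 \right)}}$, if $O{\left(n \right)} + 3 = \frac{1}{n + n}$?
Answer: $\frac{70380}{139} \approx 506.33$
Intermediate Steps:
$O{\left(n \right)} = -3 + \frac{1}{2 n}$ ($O{\left(n \right)} = -3 + \frac{1}{n + n} = -3 + \frac{1}{2 n}$)
$- \frac{1530}{O{\left(-23 \right)}} = - \frac{1530}{-3 + \frac{1}{2 \left(-23\right)}} = - \frac{1530}{-3 + \frac{1}{2} \left(- \frac{1}{23}\right)} = - \frac{1530}{-3 - \frac{1}{46}} = - \frac{1530}{- \frac{139}{46}} = \left(-1530\right) \left(- \frac{46}{139}\right) = \frac{70380}{139}$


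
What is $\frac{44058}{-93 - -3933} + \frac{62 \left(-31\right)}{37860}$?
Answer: $\frac{2767759}{242304} \approx 11.423$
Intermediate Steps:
$\frac{44058}{-93 - -3933} + \frac{62 \left(-31\right)}{37860} = \frac{44058}{-93 + 3933} - \frac{961}{18930} = \frac{44058}{3840} - \frac{961}{18930} = 44058 \cdot \frac{1}{3840} - \frac{961}{18930} = \frac{7343}{640} - \frac{961}{18930} = \frac{2767759}{242304}$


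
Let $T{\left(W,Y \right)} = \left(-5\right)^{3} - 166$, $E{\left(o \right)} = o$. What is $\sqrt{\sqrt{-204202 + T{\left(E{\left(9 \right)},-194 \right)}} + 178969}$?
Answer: $\sqrt{178969 + i \sqrt{204493}} \approx 423.05 + 0.5345 i$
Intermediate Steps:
$T{\left(W,Y \right)} = -291$ ($T{\left(W,Y \right)} = -125 - 166 = -291$)
$\sqrt{\sqrt{-204202 + T{\left(E{\left(9 \right)},-194 \right)}} + 178969} = \sqrt{\sqrt{-204202 - 291} + 178969} = \sqrt{\sqrt{-204493} + 178969} = \sqrt{i \sqrt{204493} + 178969} = \sqrt{178969 + i \sqrt{204493}}$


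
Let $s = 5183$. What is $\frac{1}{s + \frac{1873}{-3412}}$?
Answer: $\frac{3412}{17682523} \approx 0.00019296$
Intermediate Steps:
$\frac{1}{s + \frac{1873}{-3412}} = \frac{1}{5183 + \frac{1873}{-3412}} = \frac{1}{5183 + 1873 \left(- \frac{1}{3412}\right)} = \frac{1}{5183 - \frac{1873}{3412}} = \frac{1}{\frac{17682523}{3412}} = \frac{3412}{17682523}$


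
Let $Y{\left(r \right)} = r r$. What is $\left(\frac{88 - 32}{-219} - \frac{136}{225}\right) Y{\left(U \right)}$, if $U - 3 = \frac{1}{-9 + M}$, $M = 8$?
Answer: $- \frac{56512}{16425} \approx -3.4406$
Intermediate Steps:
$U = 2$ ($U = 3 + \frac{1}{-9 + 8} = 3 + \frac{1}{-1} = 3 - 1 = 2$)
$Y{\left(r \right)} = r^{2}$
$\left(\frac{88 - 32}{-219} - \frac{136}{225}\right) Y{\left(U \right)} = \left(\frac{88 - 32}{-219} - \frac{136}{225}\right) 2^{2} = \left(\left(88 - 32\right) \left(- \frac{1}{219}\right) - \frac{136}{225}\right) 4 = \left(56 \left(- \frac{1}{219}\right) - \frac{136}{225}\right) 4 = \left(- \frac{56}{219} - \frac{136}{225}\right) 4 = \left(- \frac{14128}{16425}\right) 4 = - \frac{56512}{16425}$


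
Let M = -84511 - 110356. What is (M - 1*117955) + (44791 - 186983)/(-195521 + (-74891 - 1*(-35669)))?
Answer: -73432632554/234743 ≈ -3.1282e+5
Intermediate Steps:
M = -194867
(M - 1*117955) + (44791 - 186983)/(-195521 + (-74891 - 1*(-35669))) = (-194867 - 1*117955) + (44791 - 186983)/(-195521 + (-74891 - 1*(-35669))) = (-194867 - 117955) - 142192/(-195521 + (-74891 + 35669)) = -312822 - 142192/(-195521 - 39222) = -312822 - 142192/(-234743) = -312822 - 142192*(-1/234743) = -312822 + 142192/234743 = -73432632554/234743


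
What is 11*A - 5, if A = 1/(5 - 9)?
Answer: -31/4 ≈ -7.7500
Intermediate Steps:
A = -1/4 (A = 1/(-4) = -1/4 ≈ -0.25000)
11*A - 5 = 11*(-1/4) - 5 = -11/4 - 5 = -31/4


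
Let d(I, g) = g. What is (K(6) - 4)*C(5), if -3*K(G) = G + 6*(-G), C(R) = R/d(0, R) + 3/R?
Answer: 48/5 ≈ 9.6000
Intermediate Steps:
C(R) = 1 + 3/R (C(R) = R/R + 3/R = 1 + 3/R)
K(G) = 5*G/3 (K(G) = -(G + 6*(-G))/3 = -(G - 6*G)/3 = -(-5)*G/3 = 5*G/3)
(K(6) - 4)*C(5) = ((5/3)*6 - 4)*((3 + 5)/5) = (10 - 4)*((1/5)*8) = 6*(8/5) = 48/5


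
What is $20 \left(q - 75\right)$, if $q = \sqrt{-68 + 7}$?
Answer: $-1500 + 20 i \sqrt{61} \approx -1500.0 + 156.21 i$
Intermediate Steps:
$q = i \sqrt{61}$ ($q = \sqrt{-61} = i \sqrt{61} \approx 7.8102 i$)
$20 \left(q - 75\right) = 20 \left(i \sqrt{61} - 75\right) = 20 \left(-75 + i \sqrt{61}\right) = -1500 + 20 i \sqrt{61}$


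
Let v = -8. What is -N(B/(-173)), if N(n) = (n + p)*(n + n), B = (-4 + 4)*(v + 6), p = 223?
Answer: 0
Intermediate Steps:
B = 0 (B = (-4 + 4)*(-8 + 6) = 0*(-2) = 0)
N(n) = 2*n*(223 + n) (N(n) = (n + 223)*(n + n) = (223 + n)*(2*n) = 2*n*(223 + n))
-N(B/(-173)) = -2*0/(-173)*(223 + 0/(-173)) = -2*0*(-1/173)*(223 + 0*(-1/173)) = -2*0*(223 + 0) = -2*0*223 = -1*0 = 0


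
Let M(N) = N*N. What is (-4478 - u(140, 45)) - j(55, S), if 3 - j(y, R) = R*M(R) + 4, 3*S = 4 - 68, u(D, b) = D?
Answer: -386803/27 ≈ -14326.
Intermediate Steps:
S = -64/3 (S = (4 - 68)/3 = (⅓)*(-64) = -64/3 ≈ -21.333)
M(N) = N²
j(y, R) = -1 - R³ (j(y, R) = 3 - (R*R² + 4) = 3 - (R³ + 4) = 3 - (4 + R³) = 3 + (-4 - R³) = -1 - R³)
(-4478 - u(140, 45)) - j(55, S) = (-4478 - 1*140) - (-1 - (-64/3)³) = (-4478 - 140) - (-1 - 1*(-262144/27)) = -4618 - (-1 + 262144/27) = -4618 - 1*262117/27 = -4618 - 262117/27 = -386803/27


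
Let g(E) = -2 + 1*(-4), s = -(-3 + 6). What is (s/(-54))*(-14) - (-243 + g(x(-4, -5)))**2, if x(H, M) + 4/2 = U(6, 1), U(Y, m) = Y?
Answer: -558016/9 ≈ -62002.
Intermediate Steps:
x(H, M) = 4 (x(H, M) = -2 + 6 = 4)
s = -3 (s = -1*3 = -3)
g(E) = -6 (g(E) = -2 - 4 = -6)
(s/(-54))*(-14) - (-243 + g(x(-4, -5)))**2 = -3/(-54)*(-14) - (-243 - 6)**2 = -3*(-1/54)*(-14) - 1*(-249)**2 = (1/18)*(-14) - 1*62001 = -7/9 - 62001 = -558016/9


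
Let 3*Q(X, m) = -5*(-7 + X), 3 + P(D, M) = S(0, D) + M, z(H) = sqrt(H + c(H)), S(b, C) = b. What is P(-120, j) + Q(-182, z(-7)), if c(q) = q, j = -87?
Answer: 225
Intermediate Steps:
z(H) = sqrt(2)*sqrt(H) (z(H) = sqrt(H + H) = sqrt(2*H) = sqrt(2)*sqrt(H))
P(D, M) = -3 + M (P(D, M) = -3 + (0 + M) = -3 + M)
Q(X, m) = 35/3 - 5*X/3 (Q(X, m) = (-5*(-7 + X))/3 = (35 - 5*X)/3 = 35/3 - 5*X/3)
P(-120, j) + Q(-182, z(-7)) = (-3 - 87) + (35/3 - 5/3*(-182)) = -90 + (35/3 + 910/3) = -90 + 315 = 225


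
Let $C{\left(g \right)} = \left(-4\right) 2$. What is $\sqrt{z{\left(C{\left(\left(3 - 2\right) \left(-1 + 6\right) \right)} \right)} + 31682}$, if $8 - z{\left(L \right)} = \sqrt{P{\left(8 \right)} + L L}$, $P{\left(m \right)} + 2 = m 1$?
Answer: $\sqrt{31690 - \sqrt{70}} \approx 177.99$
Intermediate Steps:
$P{\left(m \right)} = -2 + m$ ($P{\left(m \right)} = -2 + m 1 = -2 + m$)
$C{\left(g \right)} = -8$
$z{\left(L \right)} = 8 - \sqrt{6 + L^{2}}$ ($z{\left(L \right)} = 8 - \sqrt{\left(-2 + 8\right) + L L} = 8 - \sqrt{6 + L^{2}}$)
$\sqrt{z{\left(C{\left(\left(3 - 2\right) \left(-1 + 6\right) \right)} \right)} + 31682} = \sqrt{\left(8 - \sqrt{6 + \left(-8\right)^{2}}\right) + 31682} = \sqrt{\left(8 - \sqrt{6 + 64}\right) + 31682} = \sqrt{\left(8 - \sqrt{70}\right) + 31682} = \sqrt{31690 - \sqrt{70}}$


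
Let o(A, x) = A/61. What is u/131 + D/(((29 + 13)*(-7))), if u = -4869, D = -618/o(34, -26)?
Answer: -7288681/218246 ≈ -33.397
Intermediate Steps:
o(A, x) = A/61 (o(A, x) = A*(1/61) = A/61)
D = -18849/17 (D = -618/((1/61)*34) = -618/34/61 = -618*61/34 = -18849/17 ≈ -1108.8)
u/131 + D/(((29 + 13)*(-7))) = -4869/131 - 18849*(-1/(7*(29 + 13)))/17 = -4869*1/131 - 18849/(17*(42*(-7))) = -4869/131 - 18849/17/(-294) = -4869/131 - 18849/17*(-1/294) = -4869/131 + 6283/1666 = -7288681/218246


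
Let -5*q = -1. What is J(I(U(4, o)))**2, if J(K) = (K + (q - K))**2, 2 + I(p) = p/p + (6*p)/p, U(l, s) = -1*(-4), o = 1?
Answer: 1/625 ≈ 0.0016000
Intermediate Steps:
q = 1/5 (q = -1/5*(-1) = 1/5 ≈ 0.20000)
U(l, s) = 4
I(p) = 5 (I(p) = -2 + (p/p + (6*p)/p) = -2 + (1 + 6) = -2 + 7 = 5)
J(K) = 1/25 (J(K) = (K + (1/5 - K))**2 = (1/5)**2 = 1/25)
J(I(U(4, o)))**2 = (1/25)**2 = 1/625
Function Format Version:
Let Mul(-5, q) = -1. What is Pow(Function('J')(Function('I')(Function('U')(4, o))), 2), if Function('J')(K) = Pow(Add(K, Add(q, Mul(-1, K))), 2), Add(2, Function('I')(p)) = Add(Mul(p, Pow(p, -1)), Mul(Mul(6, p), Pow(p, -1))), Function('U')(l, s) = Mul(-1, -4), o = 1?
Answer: Rational(1, 625) ≈ 0.0016000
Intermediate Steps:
q = Rational(1, 5) (q = Mul(Rational(-1, 5), -1) = Rational(1, 5) ≈ 0.20000)
Function('U')(l, s) = 4
Function('I')(p) = 5 (Function('I')(p) = Add(-2, Add(Mul(p, Pow(p, -1)), Mul(Mul(6, p), Pow(p, -1)))) = Add(-2, Add(1, 6)) = Add(-2, 7) = 5)
Function('J')(K) = Rational(1, 25) (Function('J')(K) = Pow(Add(K, Add(Rational(1, 5), Mul(-1, K))), 2) = Pow(Rational(1, 5), 2) = Rational(1, 25))
Pow(Function('J')(Function('I')(Function('U')(4, o))), 2) = Pow(Rational(1, 25), 2) = Rational(1, 625)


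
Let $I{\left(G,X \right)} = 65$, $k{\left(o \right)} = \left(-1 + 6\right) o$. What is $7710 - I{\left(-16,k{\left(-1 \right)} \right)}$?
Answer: $7645$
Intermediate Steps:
$k{\left(o \right)} = 5 o$
$7710 - I{\left(-16,k{\left(-1 \right)} \right)} = 7710 - 65 = 7645$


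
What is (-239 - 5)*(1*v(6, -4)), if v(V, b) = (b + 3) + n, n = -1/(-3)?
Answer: 488/3 ≈ 162.67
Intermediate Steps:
n = 1/3 (n = -1*(-1/3) = 1/3 ≈ 0.33333)
v(V, b) = 10/3 + b (v(V, b) = (b + 3) + 1/3 = (3 + b) + 1/3 = 10/3 + b)
(-239 - 5)*(1*v(6, -4)) = (-239 - 5)*(1*(10/3 - 4)) = -244*(-2)/3 = -244*(-2/3) = 488/3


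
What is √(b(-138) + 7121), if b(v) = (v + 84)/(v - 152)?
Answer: 2*√37430735/145 ≈ 84.387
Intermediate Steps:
b(v) = (84 + v)/(-152 + v)
√(b(-138) + 7121) = √((84 - 138)/(-152 - 138) + 7121) = √(-54/(-290) + 7121) = √(-1/290*(-54) + 7121) = √(27/145 + 7121) = √(1032572/145) = 2*√37430735/145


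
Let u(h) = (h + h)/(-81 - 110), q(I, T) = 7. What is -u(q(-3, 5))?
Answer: 14/191 ≈ 0.073298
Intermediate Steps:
u(h) = -2*h/191 (u(h) = (2*h)/(-191) = (2*h)*(-1/191) = -2*h/191)
-u(q(-3, 5)) = -(-2)*7/191 = -1*(-14/191) = 14/191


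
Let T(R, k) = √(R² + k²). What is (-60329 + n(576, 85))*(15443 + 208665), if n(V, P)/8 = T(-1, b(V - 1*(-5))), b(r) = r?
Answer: -13520211532 + 1792864*√337562 ≈ -1.2479e+10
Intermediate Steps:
n(V, P) = 8*√(1 + (5 + V)²) (n(V, P) = 8*√((-1)² + (V - 1*(-5))²) = 8*√(1 + (V + 5)²) = 8*√(1 + (5 + V)²))
(-60329 + n(576, 85))*(15443 + 208665) = (-60329 + 8*√(1 + (5 + 576)²))*(15443 + 208665) = (-60329 + 8*√(1 + 581²))*224108 = (-60329 + 8*√(1 + 337561))*224108 = (-60329 + 8*√337562)*224108 = -13520211532 + 1792864*√337562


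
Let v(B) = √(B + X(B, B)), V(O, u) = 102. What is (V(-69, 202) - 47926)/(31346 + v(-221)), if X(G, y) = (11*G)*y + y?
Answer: -214155872/140290701 + 6832*√536809/140290701 ≈ -1.4908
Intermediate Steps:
X(G, y) = y + 11*G*y (X(G, y) = 11*G*y + y = y + 11*G*y)
v(B) = √(B + B*(1 + 11*B))
(V(-69, 202) - 47926)/(31346 + v(-221)) = (102 - 47926)/(31346 + √(-221*(2 + 11*(-221)))) = -47824/(31346 + √(-221*(2 - 2431))) = -47824/(31346 + √(-221*(-2429))) = -47824/(31346 + √536809)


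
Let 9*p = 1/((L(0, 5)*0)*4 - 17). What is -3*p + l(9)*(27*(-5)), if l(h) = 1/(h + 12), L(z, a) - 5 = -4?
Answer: -2288/357 ≈ -6.4090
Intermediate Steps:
L(z, a) = 1 (L(z, a) = 5 - 4 = 1)
l(h) = 1/(12 + h)
p = -1/153 (p = 1/(9*((1*0)*4 - 17)) = 1/(9*(0*4 - 17)) = 1/(9*(0 - 17)) = (⅑)/(-17) = (⅑)*(-1/17) = -1/153 ≈ -0.0065359)
-3*p + l(9)*(27*(-5)) = -3*(-1/153) + (27*(-5))/(12 + 9) = 1/51 - 135/21 = 1/51 + (1/21)*(-135) = 1/51 - 45/7 = -2288/357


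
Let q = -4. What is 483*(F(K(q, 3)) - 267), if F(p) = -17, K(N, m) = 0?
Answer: -137172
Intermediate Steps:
483*(F(K(q, 3)) - 267) = 483*(-17 - 267) = 483*(-284) = -137172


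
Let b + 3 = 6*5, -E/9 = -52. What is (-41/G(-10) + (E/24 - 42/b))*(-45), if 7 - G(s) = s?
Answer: -23765/34 ≈ -698.97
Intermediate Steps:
E = 468 (E = -9*(-52) = 468)
G(s) = 7 - s
b = 27 (b = -3 + 6*5 = -3 + 30 = 27)
(-41/G(-10) + (E/24 - 42/b))*(-45) = (-41/(7 - 1*(-10)) + (468/24 - 42/27))*(-45) = (-41/(7 + 10) + (468*(1/24) - 42*1/27))*(-45) = (-41/17 + (39/2 - 14/9))*(-45) = (-41*1/17 + 323/18)*(-45) = (-41/17 + 323/18)*(-45) = (4753/306)*(-45) = -23765/34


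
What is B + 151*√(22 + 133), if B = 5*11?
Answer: 55 + 151*√155 ≈ 1934.9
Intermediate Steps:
B = 55
B + 151*√(22 + 133) = 55 + 151*√(22 + 133) = 55 + 151*√155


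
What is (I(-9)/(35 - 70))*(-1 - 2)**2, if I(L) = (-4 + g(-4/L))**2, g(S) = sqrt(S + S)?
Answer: -152/35 + 48*sqrt(2)/35 ≈ -2.4034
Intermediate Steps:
g(S) = sqrt(2)*sqrt(S) (g(S) = sqrt(2*S) = sqrt(2)*sqrt(S))
I(L) = (-4 + 2*sqrt(2)*sqrt(-1/L))**2 (I(L) = (-4 + sqrt(2)*sqrt(-4/L))**2 = (-4 + sqrt(2)*(2*sqrt(-1/L)))**2 = (-4 + 2*sqrt(2)*sqrt(-1/L))**2)
(I(-9)/(35 - 70))*(-1 - 2)**2 = ((4*(-2 + sqrt(2)*sqrt(-1/(-9)))**2)/(35 - 70))*(-1 - 2)**2 = ((4*(-2 + sqrt(2)*sqrt(-1*(-1/9)))**2)/(-35))*(-3)**2 = ((4*(-2 + sqrt(2)*sqrt(1/9))**2)*(-1/35))*9 = ((4*(-2 + sqrt(2)*(1/3))**2)*(-1/35))*9 = ((4*(-2 + sqrt(2)/3)**2)*(-1/35))*9 = -4*(-2 + sqrt(2)/3)**2/35*9 = -36*(-2 + sqrt(2)/3)**2/35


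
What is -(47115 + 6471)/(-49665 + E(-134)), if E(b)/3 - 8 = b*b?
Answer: -17862/1409 ≈ -12.677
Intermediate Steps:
E(b) = 24 + 3*b² (E(b) = 24 + 3*(b*b) = 24 + 3*b²)
-(47115 + 6471)/(-49665 + E(-134)) = -(47115 + 6471)/(-49665 + (24 + 3*(-134)²)) = -53586/(-49665 + (24 + 3*17956)) = -53586/(-49665 + (24 + 53868)) = -53586/(-49665 + 53892) = -53586/4227 = -1*17862/1409 = -17862/1409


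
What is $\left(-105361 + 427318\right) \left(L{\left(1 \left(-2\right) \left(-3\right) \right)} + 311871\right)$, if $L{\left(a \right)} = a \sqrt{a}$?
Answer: $100409051547 + 1931742 \sqrt{6} \approx 1.0041 \cdot 10^{11}$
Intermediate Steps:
$L{\left(a \right)} = a^{\frac{3}{2}}$
$\left(-105361 + 427318\right) \left(L{\left(1 \left(-2\right) \left(-3\right) \right)} + 311871\right) = \left(-105361 + 427318\right) \left(\left(1 \left(-2\right) \left(-3\right)\right)^{\frac{3}{2}} + 311871\right) = 321957 \left(\left(\left(-2\right) \left(-3\right)\right)^{\frac{3}{2}} + 311871\right) = 321957 \left(6^{\frac{3}{2}} + 311871\right) = 321957 \left(6 \sqrt{6} + 311871\right) = 321957 \left(311871 + 6 \sqrt{6}\right) = 100409051547 + 1931742 \sqrt{6}$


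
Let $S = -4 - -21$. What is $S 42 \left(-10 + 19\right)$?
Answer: $6426$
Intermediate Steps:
$S = 17$ ($S = -4 + 21 = 17$)
$S 42 \left(-10 + 19\right) = 17 \cdot 42 \left(-10 + 19\right) = 714 \cdot 9 = 6426$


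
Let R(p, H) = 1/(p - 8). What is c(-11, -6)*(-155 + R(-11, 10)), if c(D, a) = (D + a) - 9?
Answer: 76596/19 ≈ 4031.4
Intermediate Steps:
c(D, a) = -9 + D + a
R(p, H) = 1/(-8 + p)
c(-11, -6)*(-155 + R(-11, 10)) = (-9 - 11 - 6)*(-155 + 1/(-8 - 11)) = -26*(-155 + 1/(-19)) = -26*(-155 - 1/19) = -26*(-2946/19) = 76596/19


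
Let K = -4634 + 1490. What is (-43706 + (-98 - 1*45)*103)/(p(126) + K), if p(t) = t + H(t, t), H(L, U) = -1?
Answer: 58435/3019 ≈ 19.356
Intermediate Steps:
K = -3144
p(t) = -1 + t (p(t) = t - 1 = -1 + t)
(-43706 + (-98 - 1*45)*103)/(p(126) + K) = (-43706 + (-98 - 1*45)*103)/((-1 + 126) - 3144) = (-43706 + (-98 - 45)*103)/(125 - 3144) = (-43706 - 143*103)/(-3019) = (-43706 - 14729)*(-1/3019) = -58435*(-1/3019) = 58435/3019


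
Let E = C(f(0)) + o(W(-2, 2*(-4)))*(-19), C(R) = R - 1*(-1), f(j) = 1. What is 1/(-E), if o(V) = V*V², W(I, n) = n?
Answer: -1/9730 ≈ -0.00010277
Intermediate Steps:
C(R) = 1 + R (C(R) = R + 1 = 1 + R)
o(V) = V³
E = 9730 (E = (1 + 1) + (2*(-4))³*(-19) = 2 + (-8)³*(-19) = 2 - 512*(-19) = 2 + 9728 = 9730)
1/(-E) = 1/(-1*9730) = 1/(-9730) = -1/9730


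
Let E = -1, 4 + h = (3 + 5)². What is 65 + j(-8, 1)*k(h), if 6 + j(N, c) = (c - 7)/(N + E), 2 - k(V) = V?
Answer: 1123/3 ≈ 374.33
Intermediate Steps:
h = 60 (h = -4 + (3 + 5)² = -4 + 8² = -4 + 64 = 60)
k(V) = 2 - V
j(N, c) = -6 + (-7 + c)/(-1 + N) (j(N, c) = -6 + (c - 7)/(N - 1) = -6 + (-7 + c)/(-1 + N))
65 + j(-8, 1)*k(h) = 65 + ((-1 + 1 - 6*(-8))/(-1 - 8))*(2 - 1*60) = 65 + ((-1 + 1 + 48)/(-9))*(2 - 60) = 65 - ⅑*48*(-58) = 65 - 16/3*(-58) = 65 + 928/3 = 1123/3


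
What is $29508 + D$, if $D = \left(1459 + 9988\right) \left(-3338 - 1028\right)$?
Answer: $-49948094$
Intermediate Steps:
$D = -49977602$ ($D = 11447 \left(-4366\right) = -49977602$)
$29508 + D = 29508 - 49977602 = -49948094$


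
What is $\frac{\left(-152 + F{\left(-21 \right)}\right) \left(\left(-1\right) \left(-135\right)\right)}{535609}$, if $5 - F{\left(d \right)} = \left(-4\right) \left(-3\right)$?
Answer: $- \frac{21465}{535609} \approx -0.040076$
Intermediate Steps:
$F{\left(d \right)} = -7$ ($F{\left(d \right)} = 5 - \left(-4\right) \left(-3\right) = 5 - 12 = -7$)
$\frac{\left(-152 + F{\left(-21 \right)}\right) \left(\left(-1\right) \left(-135\right)\right)}{535609} = \frac{\left(-152 - 7\right) \left(\left(-1\right) \left(-135\right)\right)}{535609} = \left(-159\right) 135 \cdot \frac{1}{535609} = \left(-21465\right) \frac{1}{535609} = - \frac{21465}{535609}$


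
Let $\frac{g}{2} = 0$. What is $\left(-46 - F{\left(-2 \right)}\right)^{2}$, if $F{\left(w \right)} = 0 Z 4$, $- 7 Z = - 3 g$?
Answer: $2116$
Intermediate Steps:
$g = 0$ ($g = 2 \cdot 0 = 0$)
$Z = 0$ ($Z = - \frac{\left(-3\right) 0}{7} = \left(- \frac{1}{7}\right) 0 = 0$)
$F{\left(w \right)} = 0$ ($F{\left(w \right)} = 0 \cdot 0 \cdot 4 = 0 \cdot 4 = 0$)
$\left(-46 - F{\left(-2 \right)}\right)^{2} = \left(-46 - 0\right)^{2} = \left(-46 + 0\right)^{2} = \left(-46\right)^{2} = 2116$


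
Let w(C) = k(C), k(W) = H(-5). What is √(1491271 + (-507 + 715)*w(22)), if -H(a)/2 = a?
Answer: √1493351 ≈ 1222.0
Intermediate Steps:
H(a) = -2*a
k(W) = 10 (k(W) = -2*(-5) = 10)
w(C) = 10
√(1491271 + (-507 + 715)*w(22)) = √(1491271 + (-507 + 715)*10) = √(1491271 + 208*10) = √(1491271 + 2080) = √1493351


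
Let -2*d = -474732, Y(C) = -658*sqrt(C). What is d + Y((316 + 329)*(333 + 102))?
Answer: 237366 - 9870*sqrt(1247) ≈ -1.1117e+5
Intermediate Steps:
d = 237366 (d = -1/2*(-474732) = 237366)
d + Y((316 + 329)*(333 + 102)) = 237366 - 658*sqrt(316 + 329)*sqrt(333 + 102) = 237366 - 658*15*sqrt(1247) = 237366 - 9870*sqrt(1247)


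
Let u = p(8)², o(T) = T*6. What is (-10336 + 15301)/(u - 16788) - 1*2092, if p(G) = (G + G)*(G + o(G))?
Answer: -1644365611/786028 ≈ -2092.0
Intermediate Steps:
o(T) = 6*T
p(G) = 14*G² (p(G) = (G + G)*(G + 6*G) = (2*G)*(7*G) = 14*G²)
u = 802816 (u = (14*8²)² = (14*64)² = 896² = 802816)
(-10336 + 15301)/(u - 16788) - 1*2092 = (-10336 + 15301)/(802816 - 16788) - 1*2092 = 4965/786028 - 2092 = -1644365611/786028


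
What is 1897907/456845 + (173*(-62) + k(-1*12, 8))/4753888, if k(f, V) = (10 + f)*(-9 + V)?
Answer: 2254384526659/542947490840 ≈ 4.1521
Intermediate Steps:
k(f, V) = (-9 + V)*(10 + f)
1897907/456845 + (173*(-62) + k(-1*12, 8))/4753888 = 1897907/456845 + (173*(-62) + (-90 - (-9)*12 + 10*8 + 8*(-1*12)))/4753888 = 1897907*(1/456845) + (-10726 + (-90 - 9*(-12) + 80 + 8*(-12)))*(1/4753888) = 1897907/456845 + (-10726 + (-90 + 108 + 80 - 96))*(1/4753888) = 1897907/456845 + (-10726 + 2)*(1/4753888) = 1897907/456845 - 10724*1/4753888 = 1897907/456845 - 2681/1188472 = 2254384526659/542947490840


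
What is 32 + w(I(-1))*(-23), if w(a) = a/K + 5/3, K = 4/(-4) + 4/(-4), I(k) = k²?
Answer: 31/6 ≈ 5.1667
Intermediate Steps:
K = -2 (K = 4*(-¼) + 4*(-¼) = -1 - 1 = -2)
w(a) = 5/3 - a/2 (w(a) = a/(-2) + 5/3 = a*(-½) + 5*(⅓) = -a/2 + 5/3 = 5/3 - a/2)
32 + w(I(-1))*(-23) = 32 + (5/3 - ½*(-1)²)*(-23) = 32 + (5/3 - ½*1)*(-23) = 32 + (5/3 - ½)*(-23) = 32 + (7/6)*(-23) = 32 - 161/6 = 31/6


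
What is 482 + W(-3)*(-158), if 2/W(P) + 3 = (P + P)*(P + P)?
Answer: 15590/33 ≈ 472.42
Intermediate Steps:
W(P) = 2/(-3 + 4*P²) (W(P) = 2/(-3 + (P + P)*(P + P)) = 2/(-3 + (2*P)*(2*P)) = 2/(-3 + 4*P²))
482 + W(-3)*(-158) = 482 + (2/(-3 + 4*(-3)²))*(-158) = 482 + (2/(-3 + 4*9))*(-158) = 482 + (2/(-3 + 36))*(-158) = 482 + (2/33)*(-158) = 482 - 316/33 = 15590/33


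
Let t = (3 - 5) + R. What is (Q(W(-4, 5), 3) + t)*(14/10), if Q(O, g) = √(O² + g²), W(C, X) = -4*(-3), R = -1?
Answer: -21/5 + 21*√17/5 ≈ 13.117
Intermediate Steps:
W(C, X) = 12
t = -3 (t = (3 - 5) - 1 = -2 - 1 = -3)
(Q(W(-4, 5), 3) + t)*(14/10) = (√(12² + 3²) - 3)*(14/10) = (√(144 + 9) - 3)*(14*(⅒)) = (√153 - 3)*(7/5) = (3*√17 - 3)*(7/5) = (-3 + 3*√17)*(7/5) = -21/5 + 21*√17/5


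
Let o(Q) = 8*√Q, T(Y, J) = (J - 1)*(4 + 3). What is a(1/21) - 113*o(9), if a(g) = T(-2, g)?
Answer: -8156/3 ≈ -2718.7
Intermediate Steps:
T(Y, J) = -7 + 7*J (T(Y, J) = (-1 + J)*7 = -7 + 7*J)
a(g) = -7 + 7*g
a(1/21) - 113*o(9) = (-7 + 7/21) - 904*√9 = (-7 + 7*(1/21)) - 904*3 = (-7 + ⅓) - 113*24 = -20/3 - 2712 = -8156/3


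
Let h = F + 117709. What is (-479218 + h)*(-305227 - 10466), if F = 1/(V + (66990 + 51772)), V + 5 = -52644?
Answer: 7545203030589588/66113 ≈ 1.1413e+11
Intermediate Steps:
V = -52649 (V = -5 - 52644 = -52649)
F = 1/66113 (F = 1/(-52649 + (66990 + 51772)) = 1/(-52649 + 118762) = 1/66113 ≈ 1.5126e-5)
h = 7782095118/66113 (h = 1/66113 + 117709 = 7782095118/66113 ≈ 1.1771e+5)
(-479218 + h)*(-305227 - 10466) = (-479218 + 7782095118/66113)*(-305227 - 10466) = -23900444516/66113*(-315693) = 7545203030589588/66113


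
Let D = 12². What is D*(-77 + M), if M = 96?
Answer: 2736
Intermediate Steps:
D = 144
D*(-77 + M) = 144*(-77 + 96) = 144*19 = 2736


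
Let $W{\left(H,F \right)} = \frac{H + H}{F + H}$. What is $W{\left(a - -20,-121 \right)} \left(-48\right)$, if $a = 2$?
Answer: $\frac{64}{3} \approx 21.333$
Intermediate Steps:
$W{\left(H,F \right)} = \frac{2 H}{F + H}$
$W{\left(a - -20,-121 \right)} \left(-48\right) = \frac{2 \left(2 - -20\right)}{-121 + \left(2 - -20\right)} \left(-48\right) = \frac{2 \left(2 + 20\right)}{-121 + \left(2 + 20\right)} \left(-48\right) = 2 \cdot 22 \frac{1}{-121 + 22} \left(-48\right) = 2 \cdot 22 \frac{1}{-99} \left(-48\right) = 2 \cdot 22 \left(- \frac{1}{99}\right) \left(-48\right) = \left(- \frac{4}{9}\right) \left(-48\right) = \frac{64}{3}$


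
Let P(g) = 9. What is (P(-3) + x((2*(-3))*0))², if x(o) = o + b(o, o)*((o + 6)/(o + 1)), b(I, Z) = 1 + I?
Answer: 225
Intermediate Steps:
x(o) = 6 + 2*o (x(o) = o + (1 + o)*((o + 6)/(o + 1)) = o + (1 + o)*((6 + o)/(1 + o)) = o + (6 + o) = 6 + 2*o)
(P(-3) + x((2*(-3))*0))² = (9 + (6 + 2*((2*(-3))*0)))² = (9 + (6 + 2*(-6*0)))² = (9 + (6 + 2*0))² = (9 + (6 + 0))² = (9 + 6)² = 15² = 225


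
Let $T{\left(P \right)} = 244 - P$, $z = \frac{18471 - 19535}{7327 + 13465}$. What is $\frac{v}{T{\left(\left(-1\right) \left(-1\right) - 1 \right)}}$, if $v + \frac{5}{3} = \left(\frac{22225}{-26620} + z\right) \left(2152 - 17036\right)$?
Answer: $\frac{34212076529}{633046227} \approx 54.044$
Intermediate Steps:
$z = - \frac{133}{2599}$ ($z = - \frac{1064}{20792} = \left(-1064\right) \frac{1}{20792} = - \frac{133}{2599} \approx -0.051174$)
$v = \frac{136848306116}{10377807}$ ($v = - \frac{5}{3} + \left(\frac{22225}{-26620} - \frac{133}{2599}\right) \left(2152 - 17036\right) = - \frac{5}{3} + \left(22225 \left(- \frac{1}{26620}\right) - \frac{133}{2599}\right) \left(-14884\right) = - \frac{5}{3} + \left(- \frac{4445}{5324} - \frac{133}{2599}\right) \left(-14884\right) = - \frac{5}{3} - - \frac{45621867487}{3459269} = - \frac{5}{3} + \frac{45621867487}{3459269} = \frac{136848306116}{10377807} \approx 13187.0$)
$\frac{v}{T{\left(\left(-1\right) \left(-1\right) - 1 \right)}} = \frac{136848306116}{10377807 \left(244 - \left(\left(-1\right) \left(-1\right) - 1\right)\right)} = \frac{136848306116}{10377807 \left(244 - \left(1 - 1\right)\right)} = \frac{136848306116}{10377807 \left(244 - 0\right)} = \frac{136848306116}{10377807 \left(244 + 0\right)} = \frac{136848306116}{10377807 \cdot 244} = \frac{136848306116}{10377807} \cdot \frac{1}{244} = \frac{34212076529}{633046227}$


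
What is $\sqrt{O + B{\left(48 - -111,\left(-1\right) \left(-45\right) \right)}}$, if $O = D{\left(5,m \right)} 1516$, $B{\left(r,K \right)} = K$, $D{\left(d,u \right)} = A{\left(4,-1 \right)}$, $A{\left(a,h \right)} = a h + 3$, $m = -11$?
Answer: $i \sqrt{1471} \approx 38.354 i$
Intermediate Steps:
$A{\left(a,h \right)} = 3 + a h$
$D{\left(d,u \right)} = -1$ ($D{\left(d,u \right)} = 3 + 4 \left(-1\right) = 3 - 4 = -1$)
$O = -1516$ ($O = \left(-1\right) 1516 = -1516$)
$\sqrt{O + B{\left(48 - -111,\left(-1\right) \left(-45\right) \right)}} = \sqrt{-1516 - -45} = \sqrt{-1516 + 45} = \sqrt{-1471} = i \sqrt{1471}$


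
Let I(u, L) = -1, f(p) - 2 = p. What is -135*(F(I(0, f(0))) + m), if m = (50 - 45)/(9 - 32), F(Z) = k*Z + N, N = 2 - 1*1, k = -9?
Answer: -30375/23 ≈ -1320.7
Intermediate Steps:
f(p) = 2 + p
N = 1 (N = 2 - 1 = 1)
F(Z) = 1 - 9*Z (F(Z) = -9*Z + 1 = 1 - 9*Z)
m = -5/23 (m = 5/(-23) = 5*(-1/23) = -5/23 ≈ -0.21739)
-135*(F(I(0, f(0))) + m) = -135*((1 - 9*(-1)) - 5/23) = -135*((1 + 9) - 5/23) = -135*(10 - 5/23) = -135*225/23 = -30375/23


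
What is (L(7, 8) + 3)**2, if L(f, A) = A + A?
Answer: 361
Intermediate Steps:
L(f, A) = 2*A
(L(7, 8) + 3)**2 = (2*8 + 3)**2 = (16 + 3)**2 = 19**2 = 361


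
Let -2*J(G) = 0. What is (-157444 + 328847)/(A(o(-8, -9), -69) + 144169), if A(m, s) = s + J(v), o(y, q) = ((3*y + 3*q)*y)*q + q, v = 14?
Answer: 171403/144100 ≈ 1.1895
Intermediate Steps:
J(G) = 0 (J(G) = -½*0 = 0)
o(y, q) = q + q*y*(3*q + 3*y) (o(y, q) = ((3*q + 3*y)*y)*q + q = (y*(3*q + 3*y))*q + q = q*y*(3*q + 3*y) + q = q + q*y*(3*q + 3*y))
A(m, s) = s (A(m, s) = s + 0 = s)
(-157444 + 328847)/(A(o(-8, -9), -69) + 144169) = (-157444 + 328847)/(-69 + 144169) = 171403/144100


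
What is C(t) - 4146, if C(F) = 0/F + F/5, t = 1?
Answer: -20729/5 ≈ -4145.8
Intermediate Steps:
C(F) = F/5 (C(F) = 0 + F*(1/5) = 0 + F/5 = F/5)
C(t) - 4146 = (1/5)*1 - 4146 = 1/5 - 4146 = -20729/5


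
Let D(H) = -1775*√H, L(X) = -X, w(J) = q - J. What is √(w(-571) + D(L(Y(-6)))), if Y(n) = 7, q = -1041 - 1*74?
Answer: √(-544 - 1775*I*√7) ≈ 45.736 - 51.34*I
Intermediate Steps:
q = -1115 (q = -1041 - 74 = -1115)
w(J) = -1115 - J
√(w(-571) + D(L(Y(-6)))) = √((-1115 - 1*(-571)) - 1775*I*√7) = √((-1115 + 571) - 1775*I*√7) = √(-544 - 1775*I*√7)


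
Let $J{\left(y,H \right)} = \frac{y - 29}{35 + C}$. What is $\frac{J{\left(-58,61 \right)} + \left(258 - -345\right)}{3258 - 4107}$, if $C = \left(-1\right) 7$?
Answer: $- \frac{5599}{7924} \approx -0.70659$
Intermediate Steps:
$C = -7$
$J{\left(y,H \right)} = - \frac{29}{28} + \frac{y}{28}$ ($J{\left(y,H \right)} = \frac{y - 29}{35 - 7} = \frac{-29 + y}{28} = \left(-29 + y\right) \frac{1}{28} = - \frac{29}{28} + \frac{y}{28}$)
$\frac{J{\left(-58,61 \right)} + \left(258 - -345\right)}{3258 - 4107} = \frac{\left(- \frac{29}{28} + \frac{1}{28} \left(-58\right)\right) + \left(258 - -345\right)}{3258 - 4107} = \frac{\left(- \frac{29}{28} - \frac{29}{14}\right) + \left(258 + 345\right)}{-849} = \left(- \frac{87}{28} + 603\right) \left(- \frac{1}{849}\right) = \frac{16797}{28} \left(- \frac{1}{849}\right) = - \frac{5599}{7924}$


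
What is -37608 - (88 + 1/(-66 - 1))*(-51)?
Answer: -2219091/67 ≈ -33121.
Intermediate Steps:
-37608 - (88 + 1/(-66 - 1))*(-51) = -37608 - (88 + 1/(-67))*(-51) = -37608 - (88 - 1/67)*(-51) = -37608 - 5895*(-51)/67 = -37608 - 1*(-300645/67) = -37608 + 300645/67 = -2219091/67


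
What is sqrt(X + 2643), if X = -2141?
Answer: sqrt(502) ≈ 22.405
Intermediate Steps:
sqrt(X + 2643) = sqrt(-2141 + 2643) = sqrt(502)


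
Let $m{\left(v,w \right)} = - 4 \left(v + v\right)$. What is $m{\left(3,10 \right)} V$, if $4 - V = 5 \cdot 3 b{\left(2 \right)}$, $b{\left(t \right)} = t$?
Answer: $624$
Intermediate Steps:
$m{\left(v,w \right)} = - 8 v$ ($m{\left(v,w \right)} = - 4 \cdot 2 v = - 8 v$)
$V = -26$ ($V = 4 - 5 \cdot 3 \cdot 2 = 4 - 15 \cdot 2 = 4 - 30 = -26$)
$m{\left(3,10 \right)} V = \left(-8\right) 3 \left(-26\right) = \left(-24\right) \left(-26\right) = 624$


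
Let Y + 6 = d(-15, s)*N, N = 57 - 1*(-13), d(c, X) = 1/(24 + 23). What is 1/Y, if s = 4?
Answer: -47/212 ≈ -0.22170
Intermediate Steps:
d(c, X) = 1/47
N = 70 (N = 57 + 13 = 70)
Y = -212/47 (Y = -6 + (1/47)*70 = -6 + 70/47 = -212/47 ≈ -4.5106)
1/Y = 1/(-212/47) = -47/212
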